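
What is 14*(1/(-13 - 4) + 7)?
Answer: 1652/17 ≈ 97.177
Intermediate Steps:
14*(1/(-13 - 4) + 7) = 14*(1/(-17) + 7) = 14*(-1/17 + 7) = 14*(118/17) = 1652/17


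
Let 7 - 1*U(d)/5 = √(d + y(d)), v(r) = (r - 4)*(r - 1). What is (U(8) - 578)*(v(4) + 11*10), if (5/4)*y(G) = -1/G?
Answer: -59730 - 55*√790 ≈ -61276.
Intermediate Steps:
v(r) = (-1 + r)*(-4 + r) (v(r) = (-4 + r)*(-1 + r) = (-1 + r)*(-4 + r))
y(G) = -4/(5*G) (y(G) = 4*(-1/G)/5 = -4/(5*G))
U(d) = 35 - 5*√(d - 4/(5*d))
(U(8) - 578)*(v(4) + 11*10) = ((35 - √(-20/8 + 25*8)) - 578)*((4 + 4² - 5*4) + 11*10) = ((35 - √(-20*⅛ + 200)) - 578)*((4 + 16 - 20) + 110) = ((35 - √(-5/2 + 200)) - 578)*(0 + 110) = ((35 - √(395/2)) - 578)*110 = ((35 - √790/2) - 578)*110 = (-543 - √790/2)*110 = -59730 - 55*√790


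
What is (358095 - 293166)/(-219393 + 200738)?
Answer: -64929/18655 ≈ -3.4805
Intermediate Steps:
(358095 - 293166)/(-219393 + 200738) = 64929/(-18655) = 64929*(-1/18655) = -64929/18655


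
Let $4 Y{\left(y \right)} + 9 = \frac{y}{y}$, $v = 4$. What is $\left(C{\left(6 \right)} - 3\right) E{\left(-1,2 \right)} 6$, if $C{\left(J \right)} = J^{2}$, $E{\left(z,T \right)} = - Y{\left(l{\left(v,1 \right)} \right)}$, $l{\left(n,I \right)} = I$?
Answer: $396$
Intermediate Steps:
$Y{\left(y \right)} = -2$ ($Y{\left(y \right)} = - \frac{9}{4} + \frac{y \frac{1}{y}}{4} = - \frac{9}{4} + \frac{1}{4} \cdot 1 = - \frac{9}{4} + \frac{1}{4} = -2$)
$E{\left(z,T \right)} = 2$ ($E{\left(z,T \right)} = \left(-1\right) \left(-2\right) = 2$)
$\left(C{\left(6 \right)} - 3\right) E{\left(-1,2 \right)} 6 = \left(6^{2} - 3\right) 2 \cdot 6 = \left(36 - 3\right) 2 \cdot 6 = 33 \cdot 2 \cdot 6 = 66 \cdot 6 = 396$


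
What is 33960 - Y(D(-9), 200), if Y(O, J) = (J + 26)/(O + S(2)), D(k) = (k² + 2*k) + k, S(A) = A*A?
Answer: 984727/29 ≈ 33956.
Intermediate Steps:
S(A) = A²
D(k) = k² + 3*k
Y(O, J) = (26 + J)/(4 + O) (Y(O, J) = (J + 26)/(O + 2²) = (26 + J)/(O + 4) = (26 + J)/(4 + O))
33960 - Y(D(-9), 200) = 33960 - (26 + 200)/(4 - 9*(3 - 9)) = 33960 - 226/(4 - 9*(-6)) = 33960 - 226/(4 + 54) = 33960 - 226/58 = 33960 - 1*113/29 = 33960 - 113/29 = 984727/29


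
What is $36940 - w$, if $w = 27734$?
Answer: $9206$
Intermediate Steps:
$36940 - w = 36940 - 27734 = 9206$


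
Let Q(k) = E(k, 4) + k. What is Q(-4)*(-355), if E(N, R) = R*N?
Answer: 7100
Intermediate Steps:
E(N, R) = N*R
Q(k) = 5*k (Q(k) = k*4 + k = 4*k + k = 5*k)
Q(-4)*(-355) = (5*(-4))*(-355) = -20*(-355) = 7100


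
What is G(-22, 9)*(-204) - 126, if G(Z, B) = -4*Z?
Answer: -18078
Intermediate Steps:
G(-22, 9)*(-204) - 126 = -4*(-22)*(-204) - 126 = 88*(-204) - 126 = -17952 - 126 = -18078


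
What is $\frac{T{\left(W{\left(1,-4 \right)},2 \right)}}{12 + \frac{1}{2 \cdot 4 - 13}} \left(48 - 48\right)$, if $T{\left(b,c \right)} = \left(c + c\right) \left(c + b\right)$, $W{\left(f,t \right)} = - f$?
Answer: $0$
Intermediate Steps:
$T{\left(b,c \right)} = 2 c \left(b + c\right)$
$\frac{T{\left(W{\left(1,-4 \right)},2 \right)}}{12 + \frac{1}{2 \cdot 4 - 13}} \left(48 - 48\right) = \frac{2 \cdot 2 \left(\left(-1\right) 1 + 2\right)}{12 + \frac{1}{2 \cdot 4 - 13}} \left(48 - 48\right) = \frac{2 \cdot 2 \left(-1 + 2\right)}{12 + \frac{1}{8 - 13}} \cdot 0 = \frac{2 \cdot 2 \cdot 1}{12 + \frac{1}{-5}} \cdot 0 = \frac{4}{12 - \frac{1}{5}} \cdot 0 = \frac{4}{\frac{59}{5}} \cdot 0 = 4 \cdot \frac{5}{59} \cdot 0 = \frac{20}{59} \cdot 0 = 0$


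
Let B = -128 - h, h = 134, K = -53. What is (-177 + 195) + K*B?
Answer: 13904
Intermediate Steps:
B = -262 (B = -128 - 1*134 = -128 - 134 = -262)
(-177 + 195) + K*B = (-177 + 195) - 53*(-262) = 18 + 13886 = 13904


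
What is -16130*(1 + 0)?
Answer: -16130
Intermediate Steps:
-16130*(1 + 0) = -16130*1 = -16130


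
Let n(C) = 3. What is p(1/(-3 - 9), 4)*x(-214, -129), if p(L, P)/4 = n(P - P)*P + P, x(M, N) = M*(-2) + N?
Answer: 19136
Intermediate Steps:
x(M, N) = N - 2*M (x(M, N) = -2*M + N = N - 2*M)
p(L, P) = 16*P (p(L, P) = 4*(3*P + P) = 4*(4*P) = 16*P)
p(1/(-3 - 9), 4)*x(-214, -129) = (16*4)*(-129 - 2*(-214)) = 64*(-129 + 428) = 64*299 = 19136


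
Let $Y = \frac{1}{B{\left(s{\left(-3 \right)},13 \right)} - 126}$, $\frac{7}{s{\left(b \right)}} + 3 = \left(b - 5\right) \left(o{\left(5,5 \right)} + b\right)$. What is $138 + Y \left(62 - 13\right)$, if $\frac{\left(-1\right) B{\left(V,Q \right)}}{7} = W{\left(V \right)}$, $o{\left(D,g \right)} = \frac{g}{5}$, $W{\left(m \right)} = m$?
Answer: $\frac{33167}{241} \approx 137.62$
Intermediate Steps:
$o{\left(D,g \right)} = \frac{g}{5}$ ($o{\left(D,g \right)} = g \frac{1}{5} = \frac{g}{5}$)
$s{\left(b \right)} = \frac{7}{-3 + \left(1 + b\right) \left(-5 + b\right)}$ ($s{\left(b \right)} = \frac{7}{-3 + \left(b - 5\right) \left(\frac{1}{5} \cdot 5 + b\right)} = \frac{7}{-3 + \left(-5 + b\right) \left(1 + b\right)} = \frac{7}{-3 + \left(1 + b\right) \left(-5 + b\right)}$)
$B{\left(V,Q \right)} = - 7 V$
$Y = - \frac{13}{1687}$ ($Y = \frac{1}{- 7 \frac{7}{-8 + \left(-3\right)^{2} - -12} - 126} = \frac{1}{- 7 \frac{7}{-8 + 9 + 12} - 126} = \frac{1}{- 7 \cdot \frac{7}{13} - 126} = \frac{1}{- 7 \cdot 7 \cdot \frac{1}{13} - 126} = \frac{1}{\left(-7\right) \frac{7}{13} - 126} = \frac{1}{- \frac{49}{13} - 126} = \frac{1}{- \frac{1687}{13}} = - \frac{13}{1687} \approx -0.007706$)
$138 + Y \left(62 - 13\right) = 138 - \frac{13 \left(62 - 13\right)}{1687} = 138 - \frac{91}{241} = \frac{33167}{241}$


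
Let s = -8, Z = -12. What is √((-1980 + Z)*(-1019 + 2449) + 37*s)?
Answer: 2*I*√712214 ≈ 1687.9*I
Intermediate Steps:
√((-1980 + Z)*(-1019 + 2449) + 37*s) = √((-1980 - 12)*(-1019 + 2449) + 37*(-8)) = √(-1992*1430 - 296) = √(-2848560 - 296) = √(-2848856) = 2*I*√712214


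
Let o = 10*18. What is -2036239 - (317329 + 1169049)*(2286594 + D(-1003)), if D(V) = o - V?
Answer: -3400503437945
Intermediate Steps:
o = 180
D(V) = 180 - V
-2036239 - (317329 + 1169049)*(2286594 + D(-1003)) = -2036239 - (317329 + 1169049)*(2286594 + (180 - 1*(-1003))) = -2036239 - 1486378*(2286594 + (180 + 1003)) = -2036239 - 1486378*(2286594 + 1183) = -2036239 - 1486378*2287777 = -2036239 - 1*3400501401706 = -2036239 - 3400501401706 = -3400503437945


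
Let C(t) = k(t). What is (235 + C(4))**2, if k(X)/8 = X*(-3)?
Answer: 19321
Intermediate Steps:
k(X) = -24*X (k(X) = 8*(X*(-3)) = 8*(-3*X) = -24*X)
C(t) = -24*t
(235 + C(4))**2 = (235 - 24*4)**2 = (235 - 96)**2 = 139**2 = 19321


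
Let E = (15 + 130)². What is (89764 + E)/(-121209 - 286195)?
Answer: -110789/407404 ≈ -0.27194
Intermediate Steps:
E = 21025 (E = 145² = 21025)
(89764 + E)/(-121209 - 286195) = (89764 + 21025)/(-121209 - 286195) = 110789/(-407404) = 110789*(-1/407404) = -110789/407404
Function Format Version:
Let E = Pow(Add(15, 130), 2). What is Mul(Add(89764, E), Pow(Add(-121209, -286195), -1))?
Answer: Rational(-110789, 407404) ≈ -0.27194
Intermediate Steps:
E = 21025 (E = Pow(145, 2) = 21025)
Mul(Add(89764, E), Pow(Add(-121209, -286195), -1)) = Mul(Add(89764, 21025), Pow(Add(-121209, -286195), -1)) = Mul(110789, Pow(-407404, -1)) = Mul(110789, Rational(-1, 407404)) = Rational(-110789, 407404)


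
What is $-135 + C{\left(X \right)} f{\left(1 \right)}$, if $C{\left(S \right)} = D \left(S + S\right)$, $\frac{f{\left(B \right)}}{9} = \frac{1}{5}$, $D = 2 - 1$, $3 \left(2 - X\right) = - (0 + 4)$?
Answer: $-123$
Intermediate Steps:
$X = \frac{10}{3}$ ($X = 2 - \frac{\left(-1\right) \left(0 + 4\right)}{3} = 2 - \frac{\left(-1\right) 4}{3} = 2 - - \frac{4}{3} = 2 + \frac{4}{3} = \frac{10}{3} \approx 3.3333$)
$D = 1$
$f{\left(B \right)} = \frac{9}{5}$
$C{\left(S \right)} = 2 S$ ($C{\left(S \right)} = 1 \left(S + S\right) = 1 \cdot 2 S = 2 S$)
$-135 + C{\left(X \right)} f{\left(1 \right)} = -135 + 2 \cdot \frac{10}{3} \cdot \frac{9}{5} = -135 + \frac{20}{3} \cdot \frac{9}{5} = -135 + 12 = -123$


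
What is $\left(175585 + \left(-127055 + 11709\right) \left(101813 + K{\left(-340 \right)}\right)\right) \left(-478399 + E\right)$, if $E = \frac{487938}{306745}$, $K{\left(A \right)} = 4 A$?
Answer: $\frac{1700298533047904329501}{306745} \approx 5.543 \cdot 10^{15}$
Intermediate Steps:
$E = \frac{487938}{306745}$ ($E = 487938 \cdot \frac{1}{306745} = \frac{487938}{306745} \approx 1.5907$)
$\left(175585 + \left(-127055 + 11709\right) \left(101813 + K{\left(-340 \right)}\right)\right) \left(-478399 + E\right) = \left(175585 + \left(-127055 + 11709\right) \left(101813 + 4 \left(-340\right)\right)\right) \left(-478399 + \frac{487938}{306745}\right) = \left(175585 - 115346 \left(101813 - 1360\right)\right) \left(- \frac{146746013317}{306745}\right) = \left(175585 - 11586851738\right) \left(- \frac{146746013317}{306745}\right) = \left(-11586676153\right) \left(- \frac{146746013317}{306745}\right) = \frac{1700298533047904329501}{306745}$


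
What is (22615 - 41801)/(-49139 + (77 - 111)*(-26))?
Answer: 19186/48255 ≈ 0.39760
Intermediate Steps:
(22615 - 41801)/(-49139 + (77 - 111)*(-26)) = -19186/(-49139 - 34*(-26)) = -19186/(-49139 + 884) = -19186/(-48255) = -19186*(-1/48255) = 19186/48255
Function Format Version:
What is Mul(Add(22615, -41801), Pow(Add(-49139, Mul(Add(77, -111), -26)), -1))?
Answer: Rational(19186, 48255) ≈ 0.39760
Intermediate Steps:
Mul(Add(22615, -41801), Pow(Add(-49139, Mul(Add(77, -111), -26)), -1)) = Mul(-19186, Pow(Add(-49139, Mul(-34, -26)), -1)) = Mul(-19186, Pow(Add(-49139, 884), -1)) = Mul(-19186, Pow(-48255, -1)) = Mul(-19186, Rational(-1, 48255)) = Rational(19186, 48255)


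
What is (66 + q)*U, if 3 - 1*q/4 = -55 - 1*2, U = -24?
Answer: -7344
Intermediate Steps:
q = 240 (q = 12 - 4*(-55 - 1*2) = 12 - 4*(-55 - 2) = 12 - 4*(-57) = 12 + 228 = 240)
(66 + q)*U = (66 + 240)*(-24) = 306*(-24) = -7344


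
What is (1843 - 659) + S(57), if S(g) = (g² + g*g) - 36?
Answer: 7646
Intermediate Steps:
S(g) = -36 + 2*g² (S(g) = (g² + g²) - 36 = 2*g² - 36 = -36 + 2*g²)
(1843 - 659) + S(57) = (1843 - 659) + (-36 + 2*57²) = 1184 + (-36 + 2*3249) = 1184 + (-36 + 6498) = 1184 + 6462 = 7646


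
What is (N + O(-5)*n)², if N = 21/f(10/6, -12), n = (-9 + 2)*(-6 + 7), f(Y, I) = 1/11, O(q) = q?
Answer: 70756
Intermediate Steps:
f(Y, I) = 1/11
n = -7 (n = -7*1 = -7)
N = 231 (N = 21/(1/11) = 21*11 = 231)
(N + O(-5)*n)² = (231 - 5*(-7))² = (231 + 35)² = 266² = 70756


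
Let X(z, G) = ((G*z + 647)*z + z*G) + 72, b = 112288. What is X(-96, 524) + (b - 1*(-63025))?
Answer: 4892153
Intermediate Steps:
X(z, G) = 72 + G*z + z*(647 + G*z) (X(z, G) = ((647 + G*z)*z + G*z) + 72 = (z*(647 + G*z) + G*z) + 72 = (G*z + z*(647 + G*z)) + 72 = 72 + G*z + z*(647 + G*z))
X(-96, 524) + (b - 1*(-63025)) = (72 + 647*(-96) + 524*(-96) + 524*(-96)²) + (112288 - 1*(-63025)) = (72 - 62112 - 50304 + 524*9216) + (112288 + 63025) = (72 - 62112 - 50304 + 4829184) + 175313 = 4716840 + 175313 = 4892153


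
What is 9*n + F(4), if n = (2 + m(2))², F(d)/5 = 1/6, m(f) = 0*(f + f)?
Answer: 221/6 ≈ 36.833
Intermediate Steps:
m(f) = 0 (m(f) = 0*(2*f) = 0)
F(d) = ⅚ (F(d) = 5/6 = 5*(⅙) = ⅚)
n = 4 (n = (2 + 0)² = 2² = 4)
9*n + F(4) = 9*4 + ⅚ = 36 + ⅚ = 221/6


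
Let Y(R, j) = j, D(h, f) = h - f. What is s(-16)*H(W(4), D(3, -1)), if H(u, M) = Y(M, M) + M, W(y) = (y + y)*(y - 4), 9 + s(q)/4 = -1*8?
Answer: -544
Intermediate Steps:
s(q) = -68 (s(q) = -36 + 4*(-1*8) = -36 + 4*(-8) = -36 - 32 = -68)
W(y) = 2*y*(-4 + y) (W(y) = (2*y)*(-4 + y) = 2*y*(-4 + y))
H(u, M) = 2*M (H(u, M) = M + M = 2*M)
s(-16)*H(W(4), D(3, -1)) = -136*(3 - 1*(-1)) = -136*(3 + 1) = -136*4 = -68*8 = -544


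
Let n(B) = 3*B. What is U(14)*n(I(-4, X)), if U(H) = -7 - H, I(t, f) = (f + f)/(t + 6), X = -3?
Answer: 189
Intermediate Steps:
I(t, f) = 2*f/(6 + t) (I(t, f) = (2*f)/(6 + t) = 2*f/(6 + t))
U(14)*n(I(-4, X)) = (-7 - 1*14)*(3*(2*(-3)/(6 - 4))) = (-7 - 14)*(3*(2*(-3)/2)) = -63*2*(-3)*(1/2) = -63*(-3) = -21*(-9) = 189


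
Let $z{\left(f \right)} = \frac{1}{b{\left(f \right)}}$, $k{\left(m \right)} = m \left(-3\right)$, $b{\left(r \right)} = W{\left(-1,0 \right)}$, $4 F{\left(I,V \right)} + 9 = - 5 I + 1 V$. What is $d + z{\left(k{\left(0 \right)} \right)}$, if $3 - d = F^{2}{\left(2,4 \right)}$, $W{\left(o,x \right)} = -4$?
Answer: $- \frac{181}{16} \approx -11.313$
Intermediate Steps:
$F{\left(I,V \right)} = - \frac{9}{4} - \frac{5 I}{4} + \frac{V}{4}$ ($F{\left(I,V \right)} = - \frac{9}{4} + \frac{- 5 I + 1 V}{4} = - \frac{9}{4} + \frac{- 5 I + V}{4} = - \frac{9}{4} + \frac{V - 5 I}{4} = - \frac{9}{4} - \left(- \frac{V}{4} + \frac{5 I}{4}\right) = - \frac{9}{4} - \frac{5 I}{4} + \frac{V}{4}$)
$b{\left(r \right)} = -4$
$k{\left(m \right)} = - 3 m$
$z{\left(f \right)} = - \frac{1}{4}$ ($z{\left(f \right)} = \frac{1}{-4} = - \frac{1}{4}$)
$d = - \frac{177}{16}$ ($d = 3 - \left(- \frac{9}{4} - \frac{5}{2} + \frac{1}{4} \cdot 4\right)^{2} = 3 - \left(- \frac{9}{4} - \frac{5}{2} + 1\right)^{2} = 3 - \left(- \frac{15}{4}\right)^{2} = 3 - \frac{225}{16} = - \frac{177}{16} \approx -11.063$)
$d + z{\left(k{\left(0 \right)} \right)} = - \frac{177}{16} - \frac{1}{4} = - \frac{181}{16}$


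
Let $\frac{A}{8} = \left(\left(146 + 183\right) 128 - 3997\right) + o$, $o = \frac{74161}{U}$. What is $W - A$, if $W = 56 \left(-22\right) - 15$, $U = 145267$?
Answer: $- \frac{44476554877}{145267} \approx -3.0617 \cdot 10^{5}$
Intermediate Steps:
$W = -1247$ ($W = -1232 - 15 = -1247$)
$o = \frac{74161}{145267} \approx 0.51052$
$A = \frac{44295406928}{145267}$ ($A = 8 \left(\left(\left(146 + 183\right) 128 - 3997\right) + \frac{74161}{145267}\right) = 8 \left(\left(329 \cdot 128 - 3997\right) + \frac{74161}{145267}\right) = 8 \left(\left(42112 - 3997\right) + \frac{74161}{145267}\right) = 8 \left(38115 + \frac{74161}{145267}\right) = 8 \cdot \frac{5536925866}{145267} = \frac{44295406928}{145267} \approx 3.0492 \cdot 10^{5}$)
$W - A = -1247 - \frac{44295406928}{145267} = - \frac{44476554877}{145267}$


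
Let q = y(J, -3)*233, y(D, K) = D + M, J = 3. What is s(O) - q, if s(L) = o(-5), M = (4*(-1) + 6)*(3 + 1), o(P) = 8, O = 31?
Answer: -2555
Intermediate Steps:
M = 8 (M = (-4 + 6)*4 = 2*4 = 8)
s(L) = 8
y(D, K) = 8 + D (y(D, K) = D + 8 = 8 + D)
q = 2563 (q = (8 + 3)*233 = 11*233 = 2563)
s(O) - q = 8 - 1*2563 = 8 - 2563 = -2555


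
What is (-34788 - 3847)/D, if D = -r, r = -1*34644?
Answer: -38635/34644 ≈ -1.1152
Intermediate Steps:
r = -34644
D = 34644 (D = -1*(-34644) = 34644)
(-34788 - 3847)/D = (-34788 - 3847)/34644 = -38635*1/34644 = -38635/34644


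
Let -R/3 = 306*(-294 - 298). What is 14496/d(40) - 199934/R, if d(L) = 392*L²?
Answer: -28691569/83216700 ≈ -0.34478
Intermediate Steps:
R = 543456 (R = -918*(-294 - 298) = -918*(-592) = -3*(-181152) = 543456)
14496/d(40) - 199934/R = 14496/((392*40²)) - 199934/543456 = 14496/((392*1600)) - 199934*1/543456 = 14496/627200 - 99967/271728 = 14496*(1/627200) - 99967/271728 = 453/19600 - 99967/271728 = -28691569/83216700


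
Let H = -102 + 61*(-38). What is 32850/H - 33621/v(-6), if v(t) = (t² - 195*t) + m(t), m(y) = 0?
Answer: -1008166/24321 ≈ -41.453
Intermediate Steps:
H = -2420 (H = -102 - 2318 = -2420)
v(t) = t² - 195*t (v(t) = (t² - 195*t) + 0 = t² - 195*t)
32850/H - 33621/v(-6) = 32850/(-2420) - 33621*(-1/(6*(-195 - 6))) = 32850*(-1/2420) - 33621/((-6*(-201))) = -3285/242 - 33621/1206 = -3285/242 - 33621*1/1206 = -3285/242 - 11207/402 = -1008166/24321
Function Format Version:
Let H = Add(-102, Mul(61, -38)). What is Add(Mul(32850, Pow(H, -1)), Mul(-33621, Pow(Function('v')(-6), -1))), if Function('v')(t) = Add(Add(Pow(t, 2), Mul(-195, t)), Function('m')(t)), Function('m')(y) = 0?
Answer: Rational(-1008166, 24321) ≈ -41.453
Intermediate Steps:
H = -2420 (H = Add(-102, -2318) = -2420)
Function('v')(t) = Add(Pow(t, 2), Mul(-195, t)) (Function('v')(t) = Add(Add(Pow(t, 2), Mul(-195, t)), 0) = Add(Pow(t, 2), Mul(-195, t)))
Add(Mul(32850, Pow(H, -1)), Mul(-33621, Pow(Function('v')(-6), -1))) = Add(Mul(32850, Pow(-2420, -1)), Mul(-33621, Pow(Mul(-6, Add(-195, -6)), -1))) = Add(Mul(32850, Rational(-1, 2420)), Mul(-33621, Pow(Mul(-6, -201), -1))) = Add(Rational(-3285, 242), Mul(-33621, Pow(1206, -1))) = Add(Rational(-3285, 242), Mul(-33621, Rational(1, 1206))) = Add(Rational(-3285, 242), Rational(-11207, 402)) = Rational(-1008166, 24321)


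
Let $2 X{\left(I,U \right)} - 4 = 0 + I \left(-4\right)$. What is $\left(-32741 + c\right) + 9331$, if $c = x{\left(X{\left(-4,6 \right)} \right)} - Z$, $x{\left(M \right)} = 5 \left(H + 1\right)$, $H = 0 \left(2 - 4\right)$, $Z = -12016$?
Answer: $-11389$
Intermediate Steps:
$H = 0$ ($H = 0 \left(-2\right) = 0$)
$X{\left(I,U \right)} = 2 - 2 I$ ($X{\left(I,U \right)} = 2 + \frac{0 + I \left(-4\right)}{2} = 2 + \frac{0 - 4 I}{2} = 2 + \frac{\left(-4\right) I}{2} = 2 - 2 I$)
$x{\left(M \right)} = 5$ ($x{\left(M \right)} = 5 \left(0 + 1\right) = 5 \cdot 1 = 5$)
$c = 12021$ ($c = 5 - -12016 = 5 + 12016 = 12021$)
$\left(-32741 + c\right) + 9331 = \left(-32741 + 12021\right) + 9331 = -20720 + 9331 = -11389$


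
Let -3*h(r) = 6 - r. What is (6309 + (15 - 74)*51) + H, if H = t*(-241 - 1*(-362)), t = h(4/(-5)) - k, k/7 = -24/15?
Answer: 65714/15 ≈ 4380.9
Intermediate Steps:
k = -56/5 (k = 7*(-24/15) = 7*(-24*1/15) = 7*(-8/5) = -56/5 ≈ -11.200)
h(r) = -2 + r/3 (h(r) = -(6 - r)/3 = -2 + r/3)
t = 134/15 (t = (-2 + (4/(-5))/3) - 1*(-56/5) = (-2 + (4*(-⅕))/3) + 56/5 = (-2 + (⅓)*(-⅘)) + 56/5 = (-2 - 4/15) + 56/5 = -34/15 + 56/5 = 134/15 ≈ 8.9333)
H = 16214/15 (H = 134*(-241 - 1*(-362))/15 = 134*(-241 + 362)/15 = (134/15)*121 = 16214/15 ≈ 1080.9)
(6309 + (15 - 74)*51) + H = (6309 + (15 - 74)*51) + 16214/15 = (6309 - 59*51) + 16214/15 = (6309 - 3009) + 16214/15 = 3300 + 16214/15 = 65714/15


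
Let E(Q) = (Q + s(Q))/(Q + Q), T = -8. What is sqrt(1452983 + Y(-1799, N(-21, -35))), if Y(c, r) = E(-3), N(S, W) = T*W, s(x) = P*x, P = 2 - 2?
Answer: sqrt(5811934)/2 ≈ 1205.4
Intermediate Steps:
P = 0
s(x) = 0 (s(x) = 0*x = 0)
N(S, W) = -8*W
E(Q) = 1/2 (E(Q) = (Q + 0)/(Q + Q) = Q/((2*Q)) = Q*(1/(2*Q)) = 1/2)
Y(c, r) = 1/2
sqrt(1452983 + Y(-1799, N(-21, -35))) = sqrt(1452983 + 1/2) = sqrt(2905967/2) = sqrt(5811934)/2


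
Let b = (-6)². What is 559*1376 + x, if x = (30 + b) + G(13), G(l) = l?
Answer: 769263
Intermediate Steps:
b = 36
x = 79 (x = (30 + 36) + 13 = 66 + 13 = 79)
559*1376 + x = 559*1376 + 79 = 769184 + 79 = 769263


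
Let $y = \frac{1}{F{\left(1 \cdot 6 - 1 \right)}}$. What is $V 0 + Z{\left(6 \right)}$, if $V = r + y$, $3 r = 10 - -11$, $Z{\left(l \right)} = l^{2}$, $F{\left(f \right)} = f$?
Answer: $36$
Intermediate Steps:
$y = \frac{1}{5}$ ($y = \frac{1}{1 \cdot 6 - 1} = \frac{1}{6 - 1} = \frac{1}{5} \approx 0.2$)
$r = 7$ ($r = \frac{10 - -11}{3} = \frac{10 + 11}{3} = \frac{1}{3} \cdot 21 = 7$)
$V = \frac{36}{5}$ ($V = 7 + \frac{1}{5} = \frac{36}{5} \approx 7.2$)
$V 0 + Z{\left(6 \right)} = \frac{36}{5} \cdot 0 + 6^{2} = 0 + 36 = 36$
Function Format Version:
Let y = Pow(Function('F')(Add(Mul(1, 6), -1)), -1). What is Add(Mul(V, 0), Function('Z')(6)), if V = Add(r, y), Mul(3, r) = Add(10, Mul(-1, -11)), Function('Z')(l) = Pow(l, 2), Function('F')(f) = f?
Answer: 36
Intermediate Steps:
y = Rational(1, 5) (y = Pow(Add(Mul(1, 6), -1), -1) = Pow(Add(6, -1), -1) = Pow(5, -1) = Rational(1, 5) ≈ 0.20000)
r = 7 (r = Mul(Rational(1, 3), Add(10, Mul(-1, -11))) = Mul(Rational(1, 3), Add(10, 11)) = Mul(Rational(1, 3), 21) = 7)
V = Rational(36, 5) (V = Add(7, Rational(1, 5)) = Rational(36, 5) ≈ 7.2000)
Add(Mul(V, 0), Function('Z')(6)) = Add(Mul(Rational(36, 5), 0), Pow(6, 2)) = Add(0, 36) = 36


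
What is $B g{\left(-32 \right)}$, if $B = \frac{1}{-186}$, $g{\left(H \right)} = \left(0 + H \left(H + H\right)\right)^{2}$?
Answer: $- \frac{2097152}{93} \approx -22550.0$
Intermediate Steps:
$g{\left(H \right)} = 4 H^{4}$ ($g{\left(H \right)} = \left(0 + H 2 H\right)^{2} = \left(0 + 2 H^{2}\right)^{2} = \left(2 H^{2}\right)^{2} = 4 H^{4}$)
$B = - \frac{1}{186} \approx -0.0053763$
$B g{\left(-32 \right)} = - \frac{4 \left(-32\right)^{4}}{186} = - \frac{4 \cdot 1048576}{186} = \left(- \frac{1}{186}\right) 4194304 = - \frac{2097152}{93}$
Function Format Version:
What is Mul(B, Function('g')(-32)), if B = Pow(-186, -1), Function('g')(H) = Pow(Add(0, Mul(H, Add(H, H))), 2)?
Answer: Rational(-2097152, 93) ≈ -22550.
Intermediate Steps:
Function('g')(H) = Mul(4, Pow(H, 4)) (Function('g')(H) = Pow(Add(0, Mul(H, Mul(2, H))), 2) = Pow(Add(0, Mul(2, Pow(H, 2))), 2) = Pow(Mul(2, Pow(H, 2)), 2) = Mul(4, Pow(H, 4)))
B = Rational(-1, 186) ≈ -0.0053763
Mul(B, Function('g')(-32)) = Mul(Rational(-1, 186), Mul(4, Pow(-32, 4))) = Mul(Rational(-1, 186), Mul(4, 1048576)) = Mul(Rational(-1, 186), 4194304) = Rational(-2097152, 93)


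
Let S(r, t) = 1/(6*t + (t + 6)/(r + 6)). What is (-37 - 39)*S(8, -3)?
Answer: 1064/249 ≈ 4.2731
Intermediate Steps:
S(r, t) = 1/(6*t + (6 + t)/(6 + r))
(-37 - 39)*S(8, -3) = (-37 - 39)*((6 + 8)/(6 + 37*(-3) + 6*8*(-3))) = -76*14/(6 - 111 - 144) = -76*14/(-249) = -(-76)*14/249 = -76*(-14/249) = 1064/249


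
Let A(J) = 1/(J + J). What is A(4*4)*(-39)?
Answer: -39/32 ≈ -1.2188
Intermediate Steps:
A(J) = 1/(2*J)
A(4*4)*(-39) = (1/(2*((4*4))))*(-39) = ((½)/16)*(-39) = ((½)*(1/16))*(-39) = (1/32)*(-39) = -39/32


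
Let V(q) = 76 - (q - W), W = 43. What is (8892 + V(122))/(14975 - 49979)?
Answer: -2963/11668 ≈ -0.25394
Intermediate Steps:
V(q) = 119 - q (V(q) = 76 - (q - 1*43) = 76 - (q - 43) = 76 - (-43 + q) = 76 + (43 - q) = 119 - q)
(8892 + V(122))/(14975 - 49979) = (8892 + (119 - 1*122))/(14975 - 49979) = (8892 + (119 - 122))/(-35004) = (8892 - 3)*(-1/35004) = 8889*(-1/35004) = -2963/11668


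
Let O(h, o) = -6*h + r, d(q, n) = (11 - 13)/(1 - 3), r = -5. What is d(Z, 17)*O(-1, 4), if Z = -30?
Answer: 1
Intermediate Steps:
d(q, n) = 1 (d(q, n) = -2/(-2) = -2*(-1/2) = 1)
O(h, o) = -5 - 6*h (O(h, o) = -6*h - 5 = -5 - 6*h)
d(Z, 17)*O(-1, 4) = 1*(-5 - 6*(-1)) = 1*(-5 + 6) = 1*1 = 1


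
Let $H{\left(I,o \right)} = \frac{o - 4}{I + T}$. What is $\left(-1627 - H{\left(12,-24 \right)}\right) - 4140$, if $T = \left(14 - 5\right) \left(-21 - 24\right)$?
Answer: $- \frac{2266459}{393} \approx -5767.1$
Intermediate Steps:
$T = -405$ ($T = 9 \left(-45\right) = -405$)
$H{\left(I,o \right)} = \frac{-4 + o}{-405 + I}$ ($H{\left(I,o \right)} = \frac{o - 4}{I - 405} = \frac{-4 + o}{-405 + I}$)
$\left(-1627 - H{\left(12,-24 \right)}\right) - 4140 = \left(-1627 - \frac{-4 - 24}{-405 + 12}\right) - 4140 = \left(-1627 - \frac{1}{-393} \left(-28\right)\right) - 4140 = \left(-1627 - \left(- \frac{1}{393}\right) \left(-28\right)\right) - 4140 = \left(-1627 - \frac{28}{393}\right) - 4140 = - \frac{639439}{393} - 4140 = - \frac{2266459}{393}$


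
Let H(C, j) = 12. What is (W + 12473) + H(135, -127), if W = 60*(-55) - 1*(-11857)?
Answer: 21042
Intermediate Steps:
W = 8557 (W = -3300 + 11857 = 8557)
(W + 12473) + H(135, -127) = (8557 + 12473) + 12 = 21030 + 12 = 21042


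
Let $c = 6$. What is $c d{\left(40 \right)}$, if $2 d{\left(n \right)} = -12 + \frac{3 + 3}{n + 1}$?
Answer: $- \frac{1458}{41} \approx -35.561$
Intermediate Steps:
$d{\left(n \right)} = -6 + \frac{3}{1 + n}$ ($d{\left(n \right)} = \frac{-12 + \frac{3 + 3}{n + 1}}{2} = \frac{-12 + \frac{6}{1 + n}}{2} = -6 + \frac{3}{1 + n}$)
$c d{\left(40 \right)} = 6 \frac{3 \left(-1 - 80\right)}{1 + 40} = 6 \frac{3 \left(-1 - 80\right)}{41} = 6 \cdot 3 \cdot \frac{1}{41} \left(-81\right) = 6 \left(- \frac{243}{41}\right) = - \frac{1458}{41}$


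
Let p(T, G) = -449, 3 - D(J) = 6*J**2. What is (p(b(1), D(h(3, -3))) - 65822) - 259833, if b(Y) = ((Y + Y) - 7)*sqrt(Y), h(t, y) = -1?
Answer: -326104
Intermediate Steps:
b(Y) = sqrt(Y)*(-7 + 2*Y) (b(Y) = (2*Y - 7)*sqrt(Y) = (-7 + 2*Y)*sqrt(Y) = sqrt(Y)*(-7 + 2*Y))
D(J) = 3 - 6*J**2
(p(b(1), D(h(3, -3))) - 65822) - 259833 = (-449 - 65822) - 259833 = -66271 - 259833 = -326104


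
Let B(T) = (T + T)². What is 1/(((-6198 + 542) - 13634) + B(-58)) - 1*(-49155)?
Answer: 286770269/5834 ≈ 49155.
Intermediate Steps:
B(T) = 4*T² (B(T) = (2*T)² = 4*T²)
1/(((-6198 + 542) - 13634) + B(-58)) - 1*(-49155) = 1/(((-6198 + 542) - 13634) + 4*(-58)²) - 1*(-49155) = 1/((-5656 - 13634) + 4*3364) + 49155 = 1/(-19290 + 13456) + 49155 = 1/(-5834) + 49155 = -1/5834 + 49155 = 286770269/5834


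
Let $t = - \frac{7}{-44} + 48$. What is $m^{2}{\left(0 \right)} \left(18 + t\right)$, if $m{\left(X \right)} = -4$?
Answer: $\frac{11644}{11} \approx 1058.5$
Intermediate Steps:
$t = \frac{2119}{44}$ ($t = \left(-7\right) \left(- \frac{1}{44}\right) + 48 = \frac{7}{44} + 48 = \frac{2119}{44} \approx 48.159$)
$m^{2}{\left(0 \right)} \left(18 + t\right) = \left(-4\right)^{2} \left(18 + \frac{2119}{44}\right) = 16 \cdot \frac{2911}{44} = \frac{11644}{11}$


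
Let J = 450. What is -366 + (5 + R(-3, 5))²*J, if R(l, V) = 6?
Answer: 54084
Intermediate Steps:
-366 + (5 + R(-3, 5))²*J = -366 + (5 + 6)²*450 = -366 + 11²*450 = -366 + 121*450 = -366 + 54450 = 54084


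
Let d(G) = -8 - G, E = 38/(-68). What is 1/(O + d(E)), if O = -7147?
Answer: -34/243251 ≈ -0.00013977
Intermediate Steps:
E = -19/34 (E = 38*(-1/68) = -19/34 ≈ -0.55882)
1/(O + d(E)) = 1/(-7147 + (-8 - 1*(-19/34))) = 1/(-7147 + (-8 + 19/34)) = 1/(-7147 - 253/34) = 1/(-243251/34) = -34/243251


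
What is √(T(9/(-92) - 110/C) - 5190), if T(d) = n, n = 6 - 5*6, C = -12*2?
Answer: I*√5214 ≈ 72.208*I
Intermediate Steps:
C = -24
n = -24 (n = 6 - 30 = -24)
T(d) = -24
√(T(9/(-92) - 110/C) - 5190) = √(-24 - 5190) = √(-5214) = I*√5214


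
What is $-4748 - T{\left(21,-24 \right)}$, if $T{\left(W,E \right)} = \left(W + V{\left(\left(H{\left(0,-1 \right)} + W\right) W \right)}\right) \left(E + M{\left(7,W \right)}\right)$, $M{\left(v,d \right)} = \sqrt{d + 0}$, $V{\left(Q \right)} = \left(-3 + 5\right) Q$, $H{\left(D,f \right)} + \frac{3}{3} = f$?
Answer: $14908 - 819 \sqrt{21} \approx 11155.0$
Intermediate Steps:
$H{\left(D,f \right)} = -1 + f$
$V{\left(Q \right)} = 2 Q$
$M{\left(v,d \right)} = \sqrt{d}$
$T{\left(W,E \right)} = \left(E + \sqrt{W}\right) \left(W + 2 W \left(-2 + W\right)\right)$ ($T{\left(W,E \right)} = \left(W + 2 \left(\left(-1 - 1\right) + W\right) W\right) \left(E + \sqrt{W}\right) = \left(W + 2 \left(-2 + W\right) W\right) \left(E + \sqrt{W}\right) = \left(W + 2 W \left(-2 + W\right)\right) \left(E + \sqrt{W}\right) = \left(E + \sqrt{W}\right) \left(W + 2 W \left(-2 + W\right)\right)$)
$-4748 - T{\left(21,-24 \right)} = -4748 - \left(- 3 \cdot 21^{\frac{3}{2}} + 2 \cdot 21^{\frac{5}{2}} - \left(-72\right) 21 + 2 \left(-24\right) 21^{2}\right) = -4748 - \left(- 3 \cdot 21 \sqrt{21} + 2 \cdot 441 \sqrt{21} + 1512 + 2 \left(-24\right) 441\right) = -4748 - \left(- 63 \sqrt{21} + 882 \sqrt{21} + 1512 - 21168\right) = -4748 - \left(-19656 + 819 \sqrt{21}\right) = -4748 + \left(19656 - 819 \sqrt{21}\right) = 14908 - 819 \sqrt{21}$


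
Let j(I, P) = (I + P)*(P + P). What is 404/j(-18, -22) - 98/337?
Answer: -9083/148280 ≈ -0.061256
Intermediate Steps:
j(I, P) = 2*P*(I + P) (j(I, P) = (I + P)*(2*P) = 2*P*(I + P))
404/j(-18, -22) - 98/337 = 404/((2*(-22)*(-18 - 22))) - 98/337 = 404/((2*(-22)*(-40))) - 98*1/337 = 404/1760 - 98/337 = 404*(1/1760) - 98/337 = 101/440 - 98/337 = -9083/148280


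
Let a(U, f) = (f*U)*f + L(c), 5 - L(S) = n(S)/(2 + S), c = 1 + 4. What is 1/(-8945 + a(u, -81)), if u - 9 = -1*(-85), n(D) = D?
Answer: 7/4254553 ≈ 1.6453e-6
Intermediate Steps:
c = 5
L(S) = 5 - S/(2 + S)
u = 94 (u = 9 - 1*(-85) = 9 + 85 = 94)
a(U, f) = 30/7 + U*f² (a(U, f) = (f*U)*f + 2*(5 + 2*5)/(2 + 5) = (U*f)*f + 2*(5 + 10)/7 = U*f² + 2*(⅐)*15 = U*f² + 30/7 = 30/7 + U*f²)
1/(-8945 + a(u, -81)) = 1/(-8945 + (30/7 + 94*(-81)²)) = 1/(-8945 + (30/7 + 94*6561)) = 1/(-8945 + (30/7 + 616734)) = 1/(-8945 + 4317168/7) = 1/(4254553/7) = 7/4254553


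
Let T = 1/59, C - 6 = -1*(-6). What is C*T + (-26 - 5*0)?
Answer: -1522/59 ≈ -25.797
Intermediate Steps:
C = 12 (C = 6 - 1*(-6) = 6 + 6 = 12)
T = 1/59 ≈ 0.016949
C*T + (-26 - 5*0) = 12*(1/59) + (-26 - 5*0) = 12/59 + (-26 - 1*0) = 12/59 + (-26 + 0) = 12/59 - 26 = -1522/59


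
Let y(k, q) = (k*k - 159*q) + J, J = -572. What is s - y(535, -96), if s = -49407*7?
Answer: -646766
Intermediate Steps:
y(k, q) = -572 + k² - 159*q (y(k, q) = (k*k - 159*q) - 572 = (k² - 159*q) - 572 = -572 + k² - 159*q)
s = -345849
s - y(535, -96) = -345849 - (-572 + 535² - 159*(-96)) = -345849 - (-572 + 286225 + 15264) = -345849 - 1*300917 = -345849 - 300917 = -646766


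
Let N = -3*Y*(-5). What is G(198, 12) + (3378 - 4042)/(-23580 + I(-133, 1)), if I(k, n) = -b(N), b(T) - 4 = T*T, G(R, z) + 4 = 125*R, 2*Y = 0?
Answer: 72951291/2948 ≈ 24746.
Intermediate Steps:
Y = 0 (Y = (½)*0 = 0)
N = 0 (N = -3*0*(-5) = 0*(-5) = 0)
G(R, z) = -4 + 125*R
b(T) = 4 + T² (b(T) = 4 + T*T = 4 + T²)
I(k, n) = -4 (I(k, n) = -(4 + 0²) = -(4 + 0) = -1*4 = -4)
G(198, 12) + (3378 - 4042)/(-23580 + I(-133, 1)) = (-4 + 125*198) + (3378 - 4042)/(-23580 - 4) = (-4 + 24750) - 664/(-23584) = 24746 - 664*(-1/23584) = 24746 + 83/2948 = 72951291/2948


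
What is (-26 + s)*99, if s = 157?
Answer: 12969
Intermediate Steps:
(-26 + s)*99 = (-26 + 157)*99 = 131*99 = 12969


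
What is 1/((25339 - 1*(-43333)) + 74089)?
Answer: 1/142761 ≈ 7.0047e-6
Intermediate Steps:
1/((25339 - 1*(-43333)) + 74089) = 1/((25339 + 43333) + 74089) = 1/(68672 + 74089) = 1/142761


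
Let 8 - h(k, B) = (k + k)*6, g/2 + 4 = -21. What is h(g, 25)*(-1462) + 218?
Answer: -888678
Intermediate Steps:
g = -50 (g = -8 + 2*(-21) = -8 - 42 = -50)
h(k, B) = 8 - 12*k (h(k, B) = 8 - (k + k)*6 = 8 - 2*k*6 = 8 - 12*k)
h(g, 25)*(-1462) + 218 = (8 - 12*(-50))*(-1462) + 218 = (8 + 600)*(-1462) + 218 = 608*(-1462) + 218 = -888896 + 218 = -888678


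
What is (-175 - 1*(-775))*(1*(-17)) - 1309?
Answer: -11509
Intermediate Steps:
(-175 - 1*(-775))*(1*(-17)) - 1309 = (-175 + 775)*(-17) - 1309 = 600*(-17) - 1309 = -10200 - 1309 = -11509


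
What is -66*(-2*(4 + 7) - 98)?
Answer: 7920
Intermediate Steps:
-66*(-2*(4 + 7) - 98) = -66*(-2*11 - 98) = -66*(-22 - 98) = -66*(-120) = 7920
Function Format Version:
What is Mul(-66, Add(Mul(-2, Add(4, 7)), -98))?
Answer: 7920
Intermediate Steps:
Mul(-66, Add(Mul(-2, Add(4, 7)), -98)) = Mul(-66, Add(Mul(-2, 11), -98)) = Mul(-66, Add(-22, -98)) = Mul(-66, -120) = 7920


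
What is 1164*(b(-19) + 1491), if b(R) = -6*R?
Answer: 1868220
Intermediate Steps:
1164*(b(-19) + 1491) = 1164*(-6*(-19) + 1491) = 1164*(114 + 1491) = 1164*1605 = 1868220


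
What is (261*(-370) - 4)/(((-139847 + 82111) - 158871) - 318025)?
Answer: 48287/267316 ≈ 0.18064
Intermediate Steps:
(261*(-370) - 4)/(((-139847 + 82111) - 158871) - 318025) = (-96570 - 4)/((-57736 - 158871) - 318025) = -96574/(-216607 - 318025) = -96574/(-534632) = -96574*(-1/534632) = 48287/267316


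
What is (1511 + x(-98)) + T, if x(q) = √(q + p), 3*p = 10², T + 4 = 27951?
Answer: 29458 + I*√582/3 ≈ 29458.0 + 8.0416*I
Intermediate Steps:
T = 27947 (T = -4 + 27951 = 27947)
p = 100/3 (p = (⅓)*10² = (⅓)*100 = 100/3 ≈ 33.333)
x(q) = √(100/3 + q) (x(q) = √(q + 100/3) = √(100/3 + q))
(1511 + x(-98)) + T = (1511 + √(300 + 9*(-98))/3) + 27947 = (1511 + √(300 - 882)/3) + 27947 = (1511 + √(-582)/3) + 27947 = (1511 + (I*√582)/3) + 27947 = (1511 + I*√582/3) + 27947 = 29458 + I*√582/3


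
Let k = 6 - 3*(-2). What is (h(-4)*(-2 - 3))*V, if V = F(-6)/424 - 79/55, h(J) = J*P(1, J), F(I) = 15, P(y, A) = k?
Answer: -196026/583 ≈ -336.24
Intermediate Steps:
k = 12 (k = 6 + 6 = 12)
P(y, A) = 12
h(J) = 12*J (h(J) = J*12 = 12*J)
V = -32671/23320 (V = 15/424 - 79/55 = -32671/23320 ≈ -1.4010)
(h(-4)*(-2 - 3))*V = ((12*(-4))*(-2 - 3))*(-32671/23320) = -48*(-5)*(-32671/23320) = 240*(-32671/23320) = -196026/583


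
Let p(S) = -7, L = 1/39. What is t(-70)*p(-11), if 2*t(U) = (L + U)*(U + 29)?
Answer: -783223/78 ≈ -10041.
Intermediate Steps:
L = 1/39 ≈ 0.025641
t(U) = (29 + U)*(1/39 + U)/2 (t(U) = ((1/39 + U)*(U + 29))/2 = ((1/39 + U)*(29 + U))/2 = ((29 + U)*(1/39 + U))/2 = (29 + U)*(1/39 + U)/2)
t(-70)*p(-11) = (29/78 + (1/2)*(-70)**2 + (566/39)*(-70))*(-7) = (29/78 + (1/2)*4900 - 39620/39)*(-7) = (29/78 + 2450 - 39620/39)*(-7) = (111889/78)*(-7) = -783223/78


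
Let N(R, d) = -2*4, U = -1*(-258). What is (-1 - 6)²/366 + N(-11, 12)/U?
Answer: 1619/15738 ≈ 0.10287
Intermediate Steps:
U = 258
N(R, d) = -8
(-1 - 6)²/366 + N(-11, 12)/U = (-1 - 6)²/366 - 8/258 = (-7)²*(1/366) - 8*1/258 = 49*(1/366) - 4/129 = 49/366 - 4/129 = 1619/15738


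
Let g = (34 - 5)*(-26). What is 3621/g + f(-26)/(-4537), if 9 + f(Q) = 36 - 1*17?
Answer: -1264309/263146 ≈ -4.8046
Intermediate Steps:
f(Q) = 10 (f(Q) = -9 + (36 - 1*17) = -9 + (36 - 17) = -9 + 19 = 10)
g = -754 (g = 29*(-26) = -754)
3621/g + f(-26)/(-4537) = 3621/(-754) + 10/(-4537) = 3621*(-1/754) + 10*(-1/4537) = -3621/754 - 10/4537 = -1264309/263146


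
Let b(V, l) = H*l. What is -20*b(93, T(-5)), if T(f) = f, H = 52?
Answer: 5200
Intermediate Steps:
b(V, l) = 52*l
-20*b(93, T(-5)) = -1040*(-5) = -20*(-260) = 5200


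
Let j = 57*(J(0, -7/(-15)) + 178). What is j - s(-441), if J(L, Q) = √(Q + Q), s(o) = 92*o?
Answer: 50718 + 19*√210/5 ≈ 50773.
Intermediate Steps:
J(L, Q) = √2*√Q (J(L, Q) = √(2*Q) = √2*√Q)
j = 10146 + 19*√210/5 (j = 57*(√2*√(-7/(-15)) + 178) = 57*(√2*√(-7*(-1/15)) + 178) = 57*(√2*√(7/15) + 178) = 57*(√2*(√105/15) + 178) = 57*(√210/15 + 178) = 57*(178 + √210/15) = 10146 + 19*√210/5 ≈ 10201.)
j - s(-441) = (10146 + 19*√210/5) - 92*(-441) = (10146 + 19*√210/5) - 1*(-40572) = (10146 + 19*√210/5) + 40572 = 50718 + 19*√210/5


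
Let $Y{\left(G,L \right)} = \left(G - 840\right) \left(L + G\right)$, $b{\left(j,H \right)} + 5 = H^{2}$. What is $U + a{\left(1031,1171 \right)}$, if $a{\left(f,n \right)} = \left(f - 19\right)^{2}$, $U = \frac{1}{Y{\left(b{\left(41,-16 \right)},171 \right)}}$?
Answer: $\frac{254559184351}{248558} \approx 1.0241 \cdot 10^{6}$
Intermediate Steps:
$b{\left(j,H \right)} = -5 + H^{2}$
$Y{\left(G,L \right)} = \left(-840 + G\right) \left(G + L\right)$
$U = - \frac{1}{248558}$ ($U = \frac{1}{\left(-5 + \left(-16\right)^{2}\right)^{2} - 840 \left(-5 + \left(-16\right)^{2}\right) - 143640 + \left(-5 + \left(-16\right)^{2}\right) 171} = \frac{1}{\left(-5 + 256\right)^{2} - 840 \left(-5 + 256\right) - 143640 + \left(-5 + 256\right) 171} = \frac{1}{251^{2} - 210840 - 143640 + 251 \cdot 171} = \frac{1}{63001 - 210840 - 143640 + 42921} = \frac{1}{-248558} = - \frac{1}{248558} \approx -4.0232 \cdot 10^{-6}$)
$a{\left(f,n \right)} = \left(-19 + f\right)^{2}$
$U + a{\left(1031,1171 \right)} = - \frac{1}{248558} + \left(-19 + 1031\right)^{2} = - \frac{1}{248558} + 1012^{2} = - \frac{1}{248558} + 1024144 = \frac{254559184351}{248558}$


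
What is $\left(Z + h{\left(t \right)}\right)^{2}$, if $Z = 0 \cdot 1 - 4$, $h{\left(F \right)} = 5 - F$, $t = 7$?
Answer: $36$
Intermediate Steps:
$Z = -4$ ($Z = 0 - 4 = -4$)
$\left(Z + h{\left(t \right)}\right)^{2} = \left(-4 + \left(5 - 7\right)\right)^{2} = \left(-4 - 2\right)^{2} = \left(-6\right)^{2} = 36$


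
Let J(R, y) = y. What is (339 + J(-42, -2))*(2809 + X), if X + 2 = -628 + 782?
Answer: 997857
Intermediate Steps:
X = 152 (X = -2 + (-628 + 782) = -2 + 154 = 152)
(339 + J(-42, -2))*(2809 + X) = (339 - 2)*(2809 + 152) = 337*2961 = 997857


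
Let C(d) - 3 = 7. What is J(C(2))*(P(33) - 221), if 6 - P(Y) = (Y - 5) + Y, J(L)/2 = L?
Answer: -5520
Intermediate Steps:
C(d) = 10 (C(d) = 3 + 7 = 10)
J(L) = 2*L
P(Y) = 11 - 2*Y (P(Y) = 6 - ((Y - 5) + Y) = 6 - ((-5 + Y) + Y) = 6 - (-5 + 2*Y) = 6 + (5 - 2*Y) = 11 - 2*Y)
J(C(2))*(P(33) - 221) = (2*10)*((11 - 2*33) - 221) = 20*((11 - 66) - 221) = 20*(-55 - 221) = 20*(-276) = -5520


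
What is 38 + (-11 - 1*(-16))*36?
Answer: 218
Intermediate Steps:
38 + (-11 - 1*(-16))*36 = 38 + (-11 + 16)*36 = 38 + 5*36 = 38 + 180 = 218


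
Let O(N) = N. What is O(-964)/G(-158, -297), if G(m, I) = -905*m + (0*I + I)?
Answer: -964/142693 ≈ -0.0067558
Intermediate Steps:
G(m, I) = I - 905*m (G(m, I) = -905*m + (0 + I) = -905*m + I = I - 905*m)
O(-964)/G(-158, -297) = -964/(-297 - 905*(-158)) = -964/(-297 + 142990) = -964/142693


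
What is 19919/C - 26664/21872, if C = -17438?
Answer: -28144850/11918873 ≈ -2.3614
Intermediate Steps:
19919/C - 26664/21872 = 19919/(-17438) - 26664/21872 = 19919*(-1/17438) - 26664*1/21872 = -19919/17438 - 3333/2734 = -28144850/11918873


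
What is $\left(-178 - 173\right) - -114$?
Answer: $-237$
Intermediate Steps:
$\left(-178 - 173\right) - -114 = -351 + 114 = -237$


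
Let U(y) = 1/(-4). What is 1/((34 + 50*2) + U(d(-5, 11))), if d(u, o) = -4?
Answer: 4/535 ≈ 0.0074766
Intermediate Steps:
U(y) = -1/4
1/((34 + 50*2) + U(d(-5, 11))) = 1/((34 + 50*2) - 1/4) = 1/((34 + 100) - 1/4) = 1/(134 - 1/4) = 1/(535/4) = 4/535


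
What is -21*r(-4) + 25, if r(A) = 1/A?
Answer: 121/4 ≈ 30.250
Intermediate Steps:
-21*r(-4) + 25 = -21/(-4) + 25 = -21*(-¼) + 25 = 21/4 + 25 = 121/4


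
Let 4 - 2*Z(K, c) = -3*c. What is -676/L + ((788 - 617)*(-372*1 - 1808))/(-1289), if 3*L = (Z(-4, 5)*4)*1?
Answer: 5775774/24491 ≈ 235.83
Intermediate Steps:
Z(K, c) = 2 + 3*c/2 (Z(K, c) = 2 - (-3)*c/2 = 2 + 3*c/2)
L = 38/3 (L = (((2 + (3/2)*5)*4)*1)/3 = (((2 + 15/2)*4)*1)/3 = (((19/2)*4)*1)/3 = (38*1)/3 = (⅓)*38 = 38/3 ≈ 12.667)
-676/L + ((788 - 617)*(-372*1 - 1808))/(-1289) = -676/38/3 + ((788 - 617)*(-372*1 - 1808))/(-1289) = -676*3/38 + (171*(-372 - 1808))*(-1/1289) = -1014/19 + (171*(-2180))*(-1/1289) = -1014/19 - 372780*(-1/1289) = -1014/19 + 372780/1289 = 5775774/24491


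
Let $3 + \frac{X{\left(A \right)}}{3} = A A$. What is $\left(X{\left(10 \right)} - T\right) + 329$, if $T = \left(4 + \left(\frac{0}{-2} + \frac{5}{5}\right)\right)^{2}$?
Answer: $595$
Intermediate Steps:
$X{\left(A \right)} = -9 + 3 A^{2}$ ($X{\left(A \right)} = -9 + 3 A A = -9 + 3 A^{2}$)
$T = 25$ ($T = \left(4 + \left(0 \left(- \frac{1}{2}\right) + 5 \cdot \frac{1}{5}\right)\right)^{2} = \left(4 + \left(0 + 1\right)\right)^{2} = \left(4 + 1\right)^{2} = 5^{2} = 25$)
$\left(X{\left(10 \right)} - T\right) + 329 = \left(\left(-9 + 3 \cdot 10^{2}\right) - 25\right) + 329 = \left(\left(-9 + 3 \cdot 100\right) - 25\right) + 329 = \left(\left(-9 + 300\right) - 25\right) + 329 = \left(291 - 25\right) + 329 = 266 + 329 = 595$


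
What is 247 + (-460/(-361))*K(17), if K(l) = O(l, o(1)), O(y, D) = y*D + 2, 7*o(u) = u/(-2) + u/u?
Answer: 634519/2527 ≈ 251.10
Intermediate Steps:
o(u) = ⅐ - u/14 (o(u) = (u/(-2) + u/u)/7 = (u*(-½) + 1)/7 = (-u/2 + 1)/7 = (1 - u/2)/7 = ⅐ - u/14)
O(y, D) = 2 + D*y (O(y, D) = D*y + 2 = 2 + D*y)
K(l) = 2 + l/14 (K(l) = 2 + (⅐ - 1/14*1)*l = 2 + (⅐ - 1/14)*l = 2 + l/14)
247 + (-460/(-361))*K(17) = 247 + (-460/(-361))*(2 + (1/14)*17) = 247 + (-460*(-1/361))*(2 + 17/14) = 247 + (460/361)*(45/14) = 247 + 10350/2527 = 634519/2527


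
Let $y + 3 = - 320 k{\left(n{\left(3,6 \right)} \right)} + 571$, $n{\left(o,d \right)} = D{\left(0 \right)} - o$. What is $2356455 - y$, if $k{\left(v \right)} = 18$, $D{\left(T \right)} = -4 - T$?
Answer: $2361647$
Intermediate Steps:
$n{\left(o,d \right)} = -4 - o$ ($n{\left(o,d \right)} = \left(-4 - 0\right) - o = \left(-4 + 0\right) - o = -4 - o$)
$y = -5192$ ($y = -3 + \left(\left(-320\right) 18 + 571\right) = -3 + \left(-5760 + 571\right) = -3 - 5189 = -5192$)
$2356455 - y = 2356455 - -5192 = 2356455 + 5192 = 2361647$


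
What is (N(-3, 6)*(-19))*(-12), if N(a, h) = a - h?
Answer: -2052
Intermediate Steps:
(N(-3, 6)*(-19))*(-12) = ((-3 - 1*6)*(-19))*(-12) = ((-3 - 6)*(-19))*(-12) = -9*(-19)*(-12) = 171*(-12) = -2052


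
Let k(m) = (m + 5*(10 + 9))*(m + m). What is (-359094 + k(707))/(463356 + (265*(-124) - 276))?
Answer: 387467/215110 ≈ 1.8013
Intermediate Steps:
k(m) = 2*m*(95 + m) (k(m) = (m + 5*19)*(2*m) = (m + 95)*(2*m) = (95 + m)*(2*m) = 2*m*(95 + m))
(-359094 + k(707))/(463356 + (265*(-124) - 276)) = (-359094 + 2*707*(95 + 707))/(463356 + (265*(-124) - 276)) = (-359094 + 2*707*802)/(463356 + (-32860 - 276)) = (-359094 + 1134028)/(463356 - 33136) = 774934/430220 = 774934*(1/430220) = 387467/215110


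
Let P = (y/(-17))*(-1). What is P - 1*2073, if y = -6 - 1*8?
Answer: -35255/17 ≈ -2073.8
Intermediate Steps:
y = -14 (y = -6 - 8 = -14)
P = -14/17 (P = (-14/(-17))*(-1) = -1/17*(-14)*(-1) = (14/17)*(-1) = -14/17 ≈ -0.82353)
P - 1*2073 = -14/17 - 1*2073 = -14/17 - 2073 = -35255/17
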